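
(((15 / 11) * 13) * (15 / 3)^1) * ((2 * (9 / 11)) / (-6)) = -2925 / 121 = -24.17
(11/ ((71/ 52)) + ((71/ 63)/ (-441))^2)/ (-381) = -441524348819/ 20880534052539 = -0.02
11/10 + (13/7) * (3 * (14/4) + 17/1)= 1826/35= 52.17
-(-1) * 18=18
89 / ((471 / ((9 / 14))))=267 / 2198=0.12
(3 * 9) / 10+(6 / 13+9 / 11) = 5691 / 1430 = 3.98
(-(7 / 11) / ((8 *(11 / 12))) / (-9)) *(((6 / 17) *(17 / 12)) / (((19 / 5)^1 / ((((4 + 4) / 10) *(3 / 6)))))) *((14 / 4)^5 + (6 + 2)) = 119441 / 441408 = 0.27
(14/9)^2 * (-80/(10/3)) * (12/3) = -6272/27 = -232.30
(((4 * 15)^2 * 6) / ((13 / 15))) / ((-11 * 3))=-108000 / 143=-755.24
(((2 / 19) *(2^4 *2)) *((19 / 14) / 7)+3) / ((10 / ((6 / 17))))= 537 / 4165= 0.13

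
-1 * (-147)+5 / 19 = 2798 / 19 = 147.26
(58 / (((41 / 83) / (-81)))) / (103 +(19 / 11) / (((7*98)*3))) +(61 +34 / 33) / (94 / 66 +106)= -91.76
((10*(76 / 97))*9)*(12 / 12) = 70.52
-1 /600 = -0.00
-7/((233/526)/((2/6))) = -3682/699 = -5.27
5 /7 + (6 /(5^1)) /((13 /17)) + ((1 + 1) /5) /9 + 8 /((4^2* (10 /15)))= 50417 /16380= 3.08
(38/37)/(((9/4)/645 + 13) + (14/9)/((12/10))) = 882360/12285517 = 0.07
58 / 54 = 29 / 27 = 1.07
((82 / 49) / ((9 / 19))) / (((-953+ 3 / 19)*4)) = -14801 / 15967728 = -0.00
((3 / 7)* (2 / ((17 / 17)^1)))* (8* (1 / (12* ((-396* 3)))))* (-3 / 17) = 1 / 11781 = 0.00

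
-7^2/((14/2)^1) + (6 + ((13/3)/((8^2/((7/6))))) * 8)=-53/144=-0.37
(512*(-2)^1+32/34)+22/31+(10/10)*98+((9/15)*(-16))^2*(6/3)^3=-2464636/13175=-187.07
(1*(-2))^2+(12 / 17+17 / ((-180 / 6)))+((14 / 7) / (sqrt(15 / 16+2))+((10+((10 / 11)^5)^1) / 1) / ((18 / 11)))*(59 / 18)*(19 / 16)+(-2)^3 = 1121*sqrt(47) / 1692+23013073649 / 1075235040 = 25.94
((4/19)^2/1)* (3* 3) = 144/361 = 0.40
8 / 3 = 2.67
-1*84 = -84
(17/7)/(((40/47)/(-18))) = -7191/140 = -51.36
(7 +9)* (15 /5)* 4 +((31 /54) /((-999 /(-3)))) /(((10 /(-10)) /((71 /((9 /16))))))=15518840 /80919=191.78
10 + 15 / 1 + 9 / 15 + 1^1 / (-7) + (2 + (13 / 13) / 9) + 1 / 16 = 139259 / 5040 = 27.63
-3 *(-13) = 39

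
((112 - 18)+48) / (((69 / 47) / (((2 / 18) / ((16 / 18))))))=3337 / 276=12.09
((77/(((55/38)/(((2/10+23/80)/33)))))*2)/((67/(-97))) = -167713/73700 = -2.28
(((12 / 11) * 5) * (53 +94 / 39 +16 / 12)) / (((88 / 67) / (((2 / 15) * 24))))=1186168 / 1573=754.08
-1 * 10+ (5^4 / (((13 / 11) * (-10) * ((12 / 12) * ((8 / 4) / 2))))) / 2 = -1895 / 52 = -36.44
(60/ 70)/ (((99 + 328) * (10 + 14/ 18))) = 54/ 289933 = 0.00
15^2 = 225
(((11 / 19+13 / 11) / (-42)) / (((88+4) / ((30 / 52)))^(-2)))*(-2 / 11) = 193.83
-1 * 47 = -47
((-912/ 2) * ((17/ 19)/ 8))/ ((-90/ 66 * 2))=187/ 10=18.70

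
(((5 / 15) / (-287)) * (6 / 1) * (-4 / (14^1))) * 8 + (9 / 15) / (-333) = 15751 / 1114995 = 0.01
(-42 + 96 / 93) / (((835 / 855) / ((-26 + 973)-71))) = -190240920 / 5177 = -36747.33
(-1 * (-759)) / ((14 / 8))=3036 / 7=433.71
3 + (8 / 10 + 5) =44 / 5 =8.80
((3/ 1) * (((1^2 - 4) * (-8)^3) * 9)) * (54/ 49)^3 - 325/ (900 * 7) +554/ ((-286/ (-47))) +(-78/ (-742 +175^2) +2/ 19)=910427649002040427/ 16375149714924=55598.13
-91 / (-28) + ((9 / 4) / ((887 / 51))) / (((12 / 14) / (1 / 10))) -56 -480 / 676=-640924861 / 11992240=-53.44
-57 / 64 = -0.89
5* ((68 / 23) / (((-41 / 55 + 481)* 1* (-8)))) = -4675 / 1215044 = -0.00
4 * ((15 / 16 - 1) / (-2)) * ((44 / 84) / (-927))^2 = 121 / 3031712712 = 0.00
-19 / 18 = -1.06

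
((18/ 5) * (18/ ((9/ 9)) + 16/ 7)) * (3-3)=0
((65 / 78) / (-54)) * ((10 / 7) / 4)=-25 / 4536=-0.01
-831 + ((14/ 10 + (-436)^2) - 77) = 945947/ 5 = 189189.40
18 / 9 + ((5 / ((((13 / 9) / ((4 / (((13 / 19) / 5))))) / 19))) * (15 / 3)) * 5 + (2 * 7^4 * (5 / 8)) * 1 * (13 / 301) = 1400895991 / 29068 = 48193.75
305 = 305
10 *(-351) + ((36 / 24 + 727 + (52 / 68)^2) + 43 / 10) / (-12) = -20641047 / 5780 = -3571.12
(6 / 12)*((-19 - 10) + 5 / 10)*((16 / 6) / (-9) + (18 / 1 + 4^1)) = -5567 / 18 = -309.28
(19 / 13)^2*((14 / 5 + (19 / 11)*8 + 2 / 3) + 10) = 1625222 / 27885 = 58.28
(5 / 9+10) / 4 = 95 / 36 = 2.64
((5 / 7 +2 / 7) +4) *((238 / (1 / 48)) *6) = 342720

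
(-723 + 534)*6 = -1134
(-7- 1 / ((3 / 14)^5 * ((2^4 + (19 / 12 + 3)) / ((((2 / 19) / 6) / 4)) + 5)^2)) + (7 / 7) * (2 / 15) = -46035686023 / 6704128215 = -6.87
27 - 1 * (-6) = 33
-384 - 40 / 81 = -31144 / 81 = -384.49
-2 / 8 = -1 / 4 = -0.25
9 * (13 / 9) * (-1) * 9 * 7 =-819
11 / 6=1.83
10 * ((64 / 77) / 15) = 128 / 231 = 0.55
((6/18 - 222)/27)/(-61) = 665/4941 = 0.13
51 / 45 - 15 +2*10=92 / 15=6.13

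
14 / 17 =0.82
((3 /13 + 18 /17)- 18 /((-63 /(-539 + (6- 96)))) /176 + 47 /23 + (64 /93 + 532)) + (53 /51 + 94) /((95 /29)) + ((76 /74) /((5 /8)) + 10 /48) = 96531637703513 /170591681260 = 565.86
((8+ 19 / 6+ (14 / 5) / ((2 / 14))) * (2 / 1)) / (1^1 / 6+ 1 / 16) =14768 / 55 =268.51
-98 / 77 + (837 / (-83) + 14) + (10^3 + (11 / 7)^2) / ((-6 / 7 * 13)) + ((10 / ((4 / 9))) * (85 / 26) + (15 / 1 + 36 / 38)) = 41348513 / 18942924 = 2.18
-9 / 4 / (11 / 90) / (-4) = 405 / 88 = 4.60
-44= -44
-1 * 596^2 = -355216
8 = 8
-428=-428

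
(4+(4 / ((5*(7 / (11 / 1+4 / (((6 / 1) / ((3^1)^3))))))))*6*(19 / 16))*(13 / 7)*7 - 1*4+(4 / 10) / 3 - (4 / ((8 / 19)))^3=-502.26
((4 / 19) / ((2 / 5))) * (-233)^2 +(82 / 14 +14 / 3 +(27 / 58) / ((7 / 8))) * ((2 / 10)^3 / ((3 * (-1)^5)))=123982375823 / 4339125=28573.13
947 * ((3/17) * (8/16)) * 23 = 65343/34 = 1921.85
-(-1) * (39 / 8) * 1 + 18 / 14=345 / 56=6.16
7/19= 0.37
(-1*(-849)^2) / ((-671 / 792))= 51897672 / 61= 850781.51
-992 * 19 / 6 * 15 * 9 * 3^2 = -3816720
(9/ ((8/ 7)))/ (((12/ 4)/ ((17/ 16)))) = 357/ 128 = 2.79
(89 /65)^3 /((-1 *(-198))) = 704969 /54375750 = 0.01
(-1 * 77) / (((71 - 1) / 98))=-539 / 5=-107.80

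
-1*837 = -837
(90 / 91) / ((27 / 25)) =250 / 273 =0.92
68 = 68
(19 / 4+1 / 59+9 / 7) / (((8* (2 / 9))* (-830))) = -89991 / 21938560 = -0.00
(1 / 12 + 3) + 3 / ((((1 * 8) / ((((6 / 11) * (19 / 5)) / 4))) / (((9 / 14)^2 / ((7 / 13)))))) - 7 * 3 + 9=-31756691 / 3622080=-8.77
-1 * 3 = -3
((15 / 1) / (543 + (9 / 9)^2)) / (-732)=-5 / 132736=-0.00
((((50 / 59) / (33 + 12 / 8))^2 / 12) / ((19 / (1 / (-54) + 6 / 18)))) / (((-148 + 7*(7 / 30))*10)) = -21250 / 37332150414903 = -0.00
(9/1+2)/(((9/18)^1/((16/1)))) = 352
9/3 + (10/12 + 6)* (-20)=-401/3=-133.67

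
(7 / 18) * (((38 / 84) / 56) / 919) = 19 / 5558112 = 0.00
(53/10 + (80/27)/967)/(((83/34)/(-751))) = -17676894559/10835235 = -1631.43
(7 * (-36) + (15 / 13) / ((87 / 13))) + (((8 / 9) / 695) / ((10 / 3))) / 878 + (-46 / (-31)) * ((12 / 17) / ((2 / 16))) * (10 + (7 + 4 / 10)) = -7415732903089 / 69943795725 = -106.02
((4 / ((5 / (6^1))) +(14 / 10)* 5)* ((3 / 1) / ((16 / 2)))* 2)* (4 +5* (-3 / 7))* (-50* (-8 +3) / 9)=19175 / 42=456.55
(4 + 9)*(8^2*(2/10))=832/5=166.40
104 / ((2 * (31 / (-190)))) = -9880 / 31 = -318.71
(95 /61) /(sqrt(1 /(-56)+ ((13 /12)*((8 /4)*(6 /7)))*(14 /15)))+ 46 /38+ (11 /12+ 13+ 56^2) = 3152.32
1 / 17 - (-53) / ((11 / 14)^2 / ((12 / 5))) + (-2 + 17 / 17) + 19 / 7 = 14961719 / 71995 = 207.82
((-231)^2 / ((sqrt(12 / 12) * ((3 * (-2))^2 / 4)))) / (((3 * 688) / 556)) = 824131 / 516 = 1597.15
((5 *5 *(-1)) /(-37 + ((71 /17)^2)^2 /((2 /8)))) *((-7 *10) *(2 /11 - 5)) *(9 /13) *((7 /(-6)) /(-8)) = -27113004625 /37582858456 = -0.72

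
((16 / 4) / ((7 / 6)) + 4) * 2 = 104 / 7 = 14.86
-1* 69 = -69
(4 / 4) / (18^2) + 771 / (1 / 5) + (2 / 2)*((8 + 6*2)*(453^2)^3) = 172830030958890435.00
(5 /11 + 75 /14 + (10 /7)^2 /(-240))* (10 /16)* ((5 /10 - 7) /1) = -2439775 /103488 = -23.58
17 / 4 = 4.25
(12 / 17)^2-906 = -261690 / 289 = -905.50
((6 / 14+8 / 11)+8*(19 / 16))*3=4923 / 154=31.97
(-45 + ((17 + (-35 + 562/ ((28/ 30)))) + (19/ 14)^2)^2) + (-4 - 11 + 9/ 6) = 13188964273/ 38416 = 343319.56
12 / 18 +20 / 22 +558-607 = -1565 / 33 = -47.42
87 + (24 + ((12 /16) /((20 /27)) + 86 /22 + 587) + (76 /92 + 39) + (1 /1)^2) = 15053453 /20240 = 743.75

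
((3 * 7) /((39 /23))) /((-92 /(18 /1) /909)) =-57267 /26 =-2202.58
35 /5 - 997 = -990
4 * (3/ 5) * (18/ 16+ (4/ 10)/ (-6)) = 127/ 50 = 2.54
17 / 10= 1.70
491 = 491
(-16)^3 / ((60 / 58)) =-59392 / 15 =-3959.47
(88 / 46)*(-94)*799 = -3304664 / 23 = -143681.04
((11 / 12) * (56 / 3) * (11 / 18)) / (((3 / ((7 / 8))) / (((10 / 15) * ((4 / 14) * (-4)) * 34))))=-57596 / 729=-79.01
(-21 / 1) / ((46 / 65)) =-1365 / 46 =-29.67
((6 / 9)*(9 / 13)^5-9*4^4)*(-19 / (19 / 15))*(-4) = -51325182360 / 371293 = -138233.64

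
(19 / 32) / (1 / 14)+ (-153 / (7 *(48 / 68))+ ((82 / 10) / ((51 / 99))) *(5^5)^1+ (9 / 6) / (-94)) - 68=49651.98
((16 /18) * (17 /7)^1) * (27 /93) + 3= 787 /217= 3.63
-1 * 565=-565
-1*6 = -6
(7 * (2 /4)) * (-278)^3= -75197332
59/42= 1.40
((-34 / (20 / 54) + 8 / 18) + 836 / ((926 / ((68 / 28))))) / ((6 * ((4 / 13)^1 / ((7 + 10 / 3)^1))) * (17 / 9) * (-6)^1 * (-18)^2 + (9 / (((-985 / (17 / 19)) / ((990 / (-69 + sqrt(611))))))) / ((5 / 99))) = 956514627789364787 * sqrt(611) / 118598014717383986178786 + 48553627565716025337091 / 355794044152151958536358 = 0.14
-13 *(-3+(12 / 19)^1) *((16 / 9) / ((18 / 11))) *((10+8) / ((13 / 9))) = 7920 / 19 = 416.84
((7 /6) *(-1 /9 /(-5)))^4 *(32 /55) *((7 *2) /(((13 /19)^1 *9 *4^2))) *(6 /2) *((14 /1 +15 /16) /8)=76320587 /364781102400000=0.00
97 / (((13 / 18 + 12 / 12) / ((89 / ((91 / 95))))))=14762430 / 2821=5233.05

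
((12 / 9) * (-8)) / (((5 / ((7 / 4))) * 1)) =-3.73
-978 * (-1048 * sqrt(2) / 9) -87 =-87 +341648 * sqrt(2) / 3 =160967.41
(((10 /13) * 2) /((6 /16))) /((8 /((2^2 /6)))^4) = 5 /25272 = 0.00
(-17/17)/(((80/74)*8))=-0.12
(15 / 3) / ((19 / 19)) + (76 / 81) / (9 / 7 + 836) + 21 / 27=2743480 / 474741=5.78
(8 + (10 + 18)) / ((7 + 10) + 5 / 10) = 72 / 35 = 2.06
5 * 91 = 455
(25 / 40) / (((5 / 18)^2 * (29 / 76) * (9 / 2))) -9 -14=-2651 / 145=-18.28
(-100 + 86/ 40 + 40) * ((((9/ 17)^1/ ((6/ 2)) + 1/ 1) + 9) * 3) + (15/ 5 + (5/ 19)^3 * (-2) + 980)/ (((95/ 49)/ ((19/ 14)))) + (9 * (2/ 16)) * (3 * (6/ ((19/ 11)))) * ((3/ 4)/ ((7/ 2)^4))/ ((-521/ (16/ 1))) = -1078.05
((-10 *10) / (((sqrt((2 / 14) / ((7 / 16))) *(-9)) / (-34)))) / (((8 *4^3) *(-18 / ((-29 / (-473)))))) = 86275 / 19616256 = 0.00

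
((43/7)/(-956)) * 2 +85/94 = 70092/78631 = 0.89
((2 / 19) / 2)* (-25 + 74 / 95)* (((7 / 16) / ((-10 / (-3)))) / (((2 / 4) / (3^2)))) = -434889 / 144400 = -3.01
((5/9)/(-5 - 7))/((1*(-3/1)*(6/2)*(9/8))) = 10/2187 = 0.00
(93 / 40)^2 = 8649 / 1600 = 5.41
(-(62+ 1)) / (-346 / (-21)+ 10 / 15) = -147 / 40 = -3.68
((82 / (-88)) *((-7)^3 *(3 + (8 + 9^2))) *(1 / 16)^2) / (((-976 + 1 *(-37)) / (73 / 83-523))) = 1752123233 / 29595808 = 59.20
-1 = -1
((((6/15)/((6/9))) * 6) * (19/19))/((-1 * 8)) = -9/20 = -0.45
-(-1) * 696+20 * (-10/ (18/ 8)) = 5464/ 9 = 607.11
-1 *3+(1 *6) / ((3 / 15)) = 27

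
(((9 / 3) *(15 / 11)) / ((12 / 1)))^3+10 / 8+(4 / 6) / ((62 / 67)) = 15923843 / 7922112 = 2.01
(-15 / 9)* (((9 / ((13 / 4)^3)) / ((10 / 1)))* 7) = -672 / 2197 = -0.31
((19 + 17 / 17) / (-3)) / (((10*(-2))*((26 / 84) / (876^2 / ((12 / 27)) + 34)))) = 24172820 / 13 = 1859447.69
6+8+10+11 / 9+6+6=335 / 9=37.22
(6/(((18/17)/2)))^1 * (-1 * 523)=-17782/3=-5927.33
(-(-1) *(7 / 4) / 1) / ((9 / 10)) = 35 / 18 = 1.94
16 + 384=400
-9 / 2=-4.50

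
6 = 6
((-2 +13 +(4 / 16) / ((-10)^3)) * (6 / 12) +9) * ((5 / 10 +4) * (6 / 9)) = 347997 / 8000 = 43.50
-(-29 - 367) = 396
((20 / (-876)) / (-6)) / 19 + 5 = 124835 / 24966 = 5.00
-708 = -708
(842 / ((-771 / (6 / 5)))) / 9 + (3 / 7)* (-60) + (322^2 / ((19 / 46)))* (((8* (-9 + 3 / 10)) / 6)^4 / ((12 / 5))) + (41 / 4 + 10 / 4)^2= 1165182598671942497 / 615258000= 1893811374.53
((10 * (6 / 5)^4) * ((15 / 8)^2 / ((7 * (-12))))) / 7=-243 / 1960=-0.12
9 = 9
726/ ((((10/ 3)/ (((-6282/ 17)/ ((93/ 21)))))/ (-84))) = 4022565624/ 2635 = 1526590.37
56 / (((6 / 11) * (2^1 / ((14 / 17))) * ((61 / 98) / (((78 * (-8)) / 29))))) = -43947904 / 30073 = -1461.37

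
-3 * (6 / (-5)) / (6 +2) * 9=81 / 20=4.05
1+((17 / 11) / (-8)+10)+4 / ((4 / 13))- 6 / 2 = 1831 / 88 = 20.81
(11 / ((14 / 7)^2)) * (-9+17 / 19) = -847 / 38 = -22.29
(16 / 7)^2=256 / 49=5.22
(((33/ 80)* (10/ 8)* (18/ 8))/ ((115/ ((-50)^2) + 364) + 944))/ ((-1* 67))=-37125/ 2804450624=-0.00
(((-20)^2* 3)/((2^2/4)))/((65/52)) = 960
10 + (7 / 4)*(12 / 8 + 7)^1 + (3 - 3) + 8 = 263 / 8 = 32.88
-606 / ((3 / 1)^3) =-202 / 9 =-22.44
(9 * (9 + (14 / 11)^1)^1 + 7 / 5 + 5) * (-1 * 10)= -988.55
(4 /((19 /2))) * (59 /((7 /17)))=8024 /133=60.33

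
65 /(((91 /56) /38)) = 1520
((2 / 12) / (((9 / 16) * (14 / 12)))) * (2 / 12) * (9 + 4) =104 / 189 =0.55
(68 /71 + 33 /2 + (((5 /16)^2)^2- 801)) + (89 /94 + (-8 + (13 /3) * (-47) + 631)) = -238323074837 /656080896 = -363.25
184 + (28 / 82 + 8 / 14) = 53070 / 287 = 184.91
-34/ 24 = -17/ 12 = -1.42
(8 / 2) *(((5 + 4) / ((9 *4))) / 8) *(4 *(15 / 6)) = 5 / 4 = 1.25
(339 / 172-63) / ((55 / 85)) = -178449 / 1892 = -94.32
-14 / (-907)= 14 / 907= 0.02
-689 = -689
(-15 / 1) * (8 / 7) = -120 / 7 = -17.14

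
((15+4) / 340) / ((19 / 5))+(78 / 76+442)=572409 / 1292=443.04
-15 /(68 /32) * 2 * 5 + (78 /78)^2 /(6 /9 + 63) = -229149 /3247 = -70.57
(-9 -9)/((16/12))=-27/2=-13.50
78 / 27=26 / 9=2.89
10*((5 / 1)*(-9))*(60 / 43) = -27000 / 43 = -627.91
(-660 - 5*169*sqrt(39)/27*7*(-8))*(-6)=3960 - 94640*sqrt(39)/9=-61709.62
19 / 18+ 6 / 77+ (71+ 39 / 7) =107699 / 1386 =77.70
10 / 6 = 5 / 3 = 1.67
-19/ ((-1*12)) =19/ 12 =1.58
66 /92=33 /46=0.72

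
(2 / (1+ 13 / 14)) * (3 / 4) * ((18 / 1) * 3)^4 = 6613488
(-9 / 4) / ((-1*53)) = 9 / 212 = 0.04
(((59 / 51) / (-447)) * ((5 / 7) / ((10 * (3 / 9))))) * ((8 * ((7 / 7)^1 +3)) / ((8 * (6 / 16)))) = -0.01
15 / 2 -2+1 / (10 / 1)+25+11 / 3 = 514 / 15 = 34.27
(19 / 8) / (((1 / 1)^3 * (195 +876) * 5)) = 19 / 42840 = 0.00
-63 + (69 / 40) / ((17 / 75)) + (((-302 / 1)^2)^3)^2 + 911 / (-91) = 7123011018944864965164362338215497 / 12376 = 575550340897290317159369900000.00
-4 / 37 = -0.11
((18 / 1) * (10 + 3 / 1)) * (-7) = -1638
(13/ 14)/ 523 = 13/ 7322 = 0.00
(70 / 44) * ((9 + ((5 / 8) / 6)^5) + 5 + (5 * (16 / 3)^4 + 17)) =36354187701055 / 5605687296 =6485.23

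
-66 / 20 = -33 / 10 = -3.30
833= 833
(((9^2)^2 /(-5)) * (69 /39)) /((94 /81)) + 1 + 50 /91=-85495731 /42770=-1998.96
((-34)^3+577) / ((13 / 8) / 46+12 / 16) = -14251536 / 289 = -49313.27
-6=-6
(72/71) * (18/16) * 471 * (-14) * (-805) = 429961770/71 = 6055799.58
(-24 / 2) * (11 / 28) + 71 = 464 / 7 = 66.29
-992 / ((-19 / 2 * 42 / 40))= 99.45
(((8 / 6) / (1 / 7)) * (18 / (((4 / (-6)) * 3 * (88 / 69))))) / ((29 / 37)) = -53613 / 638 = -84.03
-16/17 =-0.94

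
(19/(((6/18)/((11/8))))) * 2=627/4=156.75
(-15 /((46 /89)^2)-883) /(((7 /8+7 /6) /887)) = -10576107246 /25921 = -408013.09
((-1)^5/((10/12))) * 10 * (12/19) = -144/19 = -7.58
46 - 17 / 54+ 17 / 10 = 6397 / 135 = 47.39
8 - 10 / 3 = 14 / 3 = 4.67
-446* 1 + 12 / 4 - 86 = -529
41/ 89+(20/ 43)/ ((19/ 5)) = 42397/ 72713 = 0.58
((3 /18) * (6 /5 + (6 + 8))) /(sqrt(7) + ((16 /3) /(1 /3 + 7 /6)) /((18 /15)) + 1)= 963 /835 - 243 * sqrt(7) /835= 0.38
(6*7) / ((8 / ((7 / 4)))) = 9.19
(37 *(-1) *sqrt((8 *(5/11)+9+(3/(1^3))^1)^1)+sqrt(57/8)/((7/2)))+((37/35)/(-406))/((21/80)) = -74 *sqrt(473)/11-296/29841+sqrt(114)/14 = -145.56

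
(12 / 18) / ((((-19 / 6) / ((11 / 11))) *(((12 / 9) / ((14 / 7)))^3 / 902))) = -12177 / 19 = -640.89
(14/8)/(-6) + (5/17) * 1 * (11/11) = 1/408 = 0.00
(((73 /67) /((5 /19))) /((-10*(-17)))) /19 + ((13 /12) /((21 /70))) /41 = 938906 /10507275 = 0.09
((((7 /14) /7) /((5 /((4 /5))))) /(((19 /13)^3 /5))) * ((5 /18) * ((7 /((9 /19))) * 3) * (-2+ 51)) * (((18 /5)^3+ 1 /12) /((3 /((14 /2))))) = 52832109239 /43861500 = 1204.52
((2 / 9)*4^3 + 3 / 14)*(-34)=-30923 / 63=-490.84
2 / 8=1 / 4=0.25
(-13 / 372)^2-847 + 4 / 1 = -116657543 / 138384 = -843.00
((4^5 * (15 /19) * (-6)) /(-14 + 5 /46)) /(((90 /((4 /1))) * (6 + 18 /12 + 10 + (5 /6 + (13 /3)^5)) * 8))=158976 /126721013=0.00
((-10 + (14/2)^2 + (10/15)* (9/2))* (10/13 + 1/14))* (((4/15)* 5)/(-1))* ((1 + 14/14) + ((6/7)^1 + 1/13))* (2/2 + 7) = -1307232/1183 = -1105.01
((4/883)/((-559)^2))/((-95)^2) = 4/2490184525075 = 0.00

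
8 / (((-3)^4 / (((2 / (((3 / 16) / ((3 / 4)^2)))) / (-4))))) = -4 / 27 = -0.15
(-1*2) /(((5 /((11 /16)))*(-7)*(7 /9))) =99 /1960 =0.05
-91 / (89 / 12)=-1092 / 89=-12.27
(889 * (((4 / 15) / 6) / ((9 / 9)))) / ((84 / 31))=14.58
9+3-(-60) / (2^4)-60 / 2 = -57 / 4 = -14.25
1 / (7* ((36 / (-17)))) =-17 / 252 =-0.07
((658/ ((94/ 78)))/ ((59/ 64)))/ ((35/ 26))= 129792/ 295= 439.97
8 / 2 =4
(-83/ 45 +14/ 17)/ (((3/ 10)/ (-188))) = 293656/ 459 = 639.77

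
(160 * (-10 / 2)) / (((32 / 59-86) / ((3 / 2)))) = 35400 / 2521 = 14.04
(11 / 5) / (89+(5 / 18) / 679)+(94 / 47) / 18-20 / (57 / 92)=-29895931733 / 930037365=-32.14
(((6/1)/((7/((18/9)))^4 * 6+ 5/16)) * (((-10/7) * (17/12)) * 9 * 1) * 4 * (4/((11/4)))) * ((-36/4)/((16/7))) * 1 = 440640/158521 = 2.78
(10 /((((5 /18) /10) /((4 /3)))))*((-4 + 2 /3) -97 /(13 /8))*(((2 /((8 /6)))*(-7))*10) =41294400 /13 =3176492.31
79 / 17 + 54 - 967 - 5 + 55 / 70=-217191 / 238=-912.57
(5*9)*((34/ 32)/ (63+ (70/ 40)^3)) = 612/ 875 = 0.70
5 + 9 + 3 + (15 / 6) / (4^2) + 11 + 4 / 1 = 1029 / 32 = 32.16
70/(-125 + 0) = -0.56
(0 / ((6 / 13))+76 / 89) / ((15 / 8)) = 608 / 1335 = 0.46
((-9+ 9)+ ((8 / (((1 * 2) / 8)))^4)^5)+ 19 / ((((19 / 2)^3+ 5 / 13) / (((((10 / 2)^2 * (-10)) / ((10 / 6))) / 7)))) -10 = 791583149661917621535214819887296934 / 624449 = 1267650600228229401496703000000.00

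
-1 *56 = -56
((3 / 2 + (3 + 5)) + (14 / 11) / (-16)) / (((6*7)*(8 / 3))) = 829 / 9856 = 0.08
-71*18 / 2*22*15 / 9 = -23430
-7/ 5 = -1.40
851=851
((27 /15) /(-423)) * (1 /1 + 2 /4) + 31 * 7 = 101987 /470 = 216.99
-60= -60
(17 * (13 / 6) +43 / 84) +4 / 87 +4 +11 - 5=115445 / 2436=47.39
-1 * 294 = -294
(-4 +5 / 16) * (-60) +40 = 1045 / 4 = 261.25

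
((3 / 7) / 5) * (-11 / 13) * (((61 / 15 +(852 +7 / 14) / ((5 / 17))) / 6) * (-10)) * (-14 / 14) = -957847 / 2730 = -350.86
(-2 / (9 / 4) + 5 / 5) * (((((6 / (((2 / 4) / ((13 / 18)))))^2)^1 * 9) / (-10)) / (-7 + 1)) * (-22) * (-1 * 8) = 29744 / 135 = 220.33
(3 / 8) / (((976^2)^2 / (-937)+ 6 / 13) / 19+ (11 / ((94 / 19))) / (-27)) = -0.00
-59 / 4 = -14.75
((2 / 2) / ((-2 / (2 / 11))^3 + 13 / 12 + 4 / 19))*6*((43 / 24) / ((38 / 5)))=-645 / 606346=-0.00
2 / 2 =1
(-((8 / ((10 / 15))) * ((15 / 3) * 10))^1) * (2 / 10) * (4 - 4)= 0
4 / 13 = 0.31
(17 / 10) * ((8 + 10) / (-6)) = -51 / 10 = -5.10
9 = 9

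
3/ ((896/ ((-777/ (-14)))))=333/ 1792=0.19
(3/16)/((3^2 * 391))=1/18768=0.00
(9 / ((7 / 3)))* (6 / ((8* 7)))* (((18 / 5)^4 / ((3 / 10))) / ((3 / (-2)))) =-944784 / 6125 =-154.25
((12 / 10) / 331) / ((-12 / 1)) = -1 / 3310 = -0.00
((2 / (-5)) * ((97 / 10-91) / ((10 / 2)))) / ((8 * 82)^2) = 813 / 53792000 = 0.00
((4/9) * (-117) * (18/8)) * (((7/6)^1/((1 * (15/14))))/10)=-637/50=-12.74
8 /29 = 0.28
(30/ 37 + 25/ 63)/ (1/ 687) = 644635/ 777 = 829.65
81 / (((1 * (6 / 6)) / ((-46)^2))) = 171396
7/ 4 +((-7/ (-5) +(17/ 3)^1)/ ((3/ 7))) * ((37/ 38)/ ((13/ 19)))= 59003/ 2340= 25.21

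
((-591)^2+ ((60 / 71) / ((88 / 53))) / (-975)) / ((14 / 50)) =25330357055 / 20306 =1247432.14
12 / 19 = 0.63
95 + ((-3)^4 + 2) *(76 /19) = 427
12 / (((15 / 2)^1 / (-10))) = -16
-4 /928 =-1 /232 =-0.00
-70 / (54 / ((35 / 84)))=-175 / 324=-0.54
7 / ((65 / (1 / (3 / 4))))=28 / 195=0.14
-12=-12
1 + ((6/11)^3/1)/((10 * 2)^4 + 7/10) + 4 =10648048745/2129609317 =5.00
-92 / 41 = -2.24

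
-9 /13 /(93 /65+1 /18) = -0.47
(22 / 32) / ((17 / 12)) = 33 / 68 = 0.49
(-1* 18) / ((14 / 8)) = -72 / 7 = -10.29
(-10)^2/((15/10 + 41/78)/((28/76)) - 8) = -27300/683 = -39.97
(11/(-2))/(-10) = 11/20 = 0.55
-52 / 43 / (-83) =52 / 3569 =0.01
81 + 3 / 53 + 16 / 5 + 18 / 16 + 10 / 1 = 202209 / 2120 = 95.38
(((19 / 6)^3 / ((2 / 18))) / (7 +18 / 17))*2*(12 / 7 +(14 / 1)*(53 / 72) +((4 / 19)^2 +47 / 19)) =427179451 / 414288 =1031.12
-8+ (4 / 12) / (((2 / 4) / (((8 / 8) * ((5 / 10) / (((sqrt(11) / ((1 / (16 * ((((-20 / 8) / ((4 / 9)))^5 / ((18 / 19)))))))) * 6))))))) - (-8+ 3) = -3 - 2048 * sqrt(11) / 38566378125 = -3.00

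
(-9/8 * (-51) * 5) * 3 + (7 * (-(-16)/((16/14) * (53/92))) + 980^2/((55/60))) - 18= 4891238611/4664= 1048721.83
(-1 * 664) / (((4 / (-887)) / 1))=147242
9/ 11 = 0.82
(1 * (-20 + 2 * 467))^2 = 835396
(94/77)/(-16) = -0.08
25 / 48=0.52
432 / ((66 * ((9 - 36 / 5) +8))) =360 / 539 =0.67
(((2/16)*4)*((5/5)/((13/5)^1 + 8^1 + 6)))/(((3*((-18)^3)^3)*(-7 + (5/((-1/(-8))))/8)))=5/197565853206528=0.00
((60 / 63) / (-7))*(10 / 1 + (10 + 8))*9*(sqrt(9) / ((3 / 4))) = -960 / 7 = -137.14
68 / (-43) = -68 / 43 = -1.58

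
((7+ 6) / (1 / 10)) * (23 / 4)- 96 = 1303 / 2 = 651.50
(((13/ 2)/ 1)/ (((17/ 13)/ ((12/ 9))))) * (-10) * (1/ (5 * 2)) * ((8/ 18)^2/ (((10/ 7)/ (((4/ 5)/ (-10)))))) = 0.07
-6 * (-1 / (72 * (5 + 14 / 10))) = 5 / 384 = 0.01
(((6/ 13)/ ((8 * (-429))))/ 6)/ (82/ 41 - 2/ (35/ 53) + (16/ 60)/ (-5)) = 175/ 8447296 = 0.00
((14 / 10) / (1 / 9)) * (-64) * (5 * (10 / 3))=-13440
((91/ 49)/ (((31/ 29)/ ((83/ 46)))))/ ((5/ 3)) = 93873/ 49910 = 1.88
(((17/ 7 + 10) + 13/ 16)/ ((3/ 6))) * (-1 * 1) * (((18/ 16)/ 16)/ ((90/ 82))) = -60803/ 35840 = -1.70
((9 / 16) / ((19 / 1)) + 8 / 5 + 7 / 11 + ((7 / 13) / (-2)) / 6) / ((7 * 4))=1448333 / 18258240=0.08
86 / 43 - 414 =-412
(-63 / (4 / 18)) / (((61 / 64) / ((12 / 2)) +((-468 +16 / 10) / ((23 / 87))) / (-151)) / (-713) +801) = -192553122240 / 544027699337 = -0.35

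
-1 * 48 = -48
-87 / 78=-29 / 26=-1.12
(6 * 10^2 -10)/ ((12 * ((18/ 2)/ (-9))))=-295/ 6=-49.17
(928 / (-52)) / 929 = -232 / 12077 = -0.02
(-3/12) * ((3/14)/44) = -3/2464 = -0.00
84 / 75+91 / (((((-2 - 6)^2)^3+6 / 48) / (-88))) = 1.09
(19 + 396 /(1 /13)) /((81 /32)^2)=5291008 /6561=806.43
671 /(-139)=-4.83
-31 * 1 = -31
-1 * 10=-10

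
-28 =-28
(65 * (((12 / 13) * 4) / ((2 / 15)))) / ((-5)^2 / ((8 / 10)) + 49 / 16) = 3200 / 61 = 52.46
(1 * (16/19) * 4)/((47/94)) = 128/19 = 6.74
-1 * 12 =-12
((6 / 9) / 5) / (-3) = -2 / 45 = -0.04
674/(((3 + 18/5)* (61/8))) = 26960/2013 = 13.39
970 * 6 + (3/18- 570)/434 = 15151861/2604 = 5818.69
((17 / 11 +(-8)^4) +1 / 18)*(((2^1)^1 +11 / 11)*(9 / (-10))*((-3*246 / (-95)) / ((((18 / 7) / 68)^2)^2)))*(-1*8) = 17076801335470912 / 50787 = 336243553182.33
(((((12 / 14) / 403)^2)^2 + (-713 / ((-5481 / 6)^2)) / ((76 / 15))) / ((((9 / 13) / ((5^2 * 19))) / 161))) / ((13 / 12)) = -10597503827549929100 / 616304472332255343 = -17.20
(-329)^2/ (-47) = -2303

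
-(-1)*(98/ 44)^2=2401/ 484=4.96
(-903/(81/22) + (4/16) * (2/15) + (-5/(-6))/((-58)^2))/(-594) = 222733579/539518320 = 0.41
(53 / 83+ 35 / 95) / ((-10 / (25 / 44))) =-1985 / 34694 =-0.06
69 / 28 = 2.46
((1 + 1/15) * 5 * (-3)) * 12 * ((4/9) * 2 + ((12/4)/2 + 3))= -3104/3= -1034.67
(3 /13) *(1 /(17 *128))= 3 /28288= 0.00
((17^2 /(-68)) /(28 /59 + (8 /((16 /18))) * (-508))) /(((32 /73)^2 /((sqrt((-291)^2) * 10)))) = 1555391217 /110477312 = 14.08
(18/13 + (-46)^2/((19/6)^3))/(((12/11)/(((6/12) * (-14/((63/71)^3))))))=-1326598911055/2123422938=-624.75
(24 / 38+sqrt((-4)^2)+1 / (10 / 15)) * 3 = 699 / 38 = 18.39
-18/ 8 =-9/ 4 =-2.25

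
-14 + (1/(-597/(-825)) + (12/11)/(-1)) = -30009/2189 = -13.71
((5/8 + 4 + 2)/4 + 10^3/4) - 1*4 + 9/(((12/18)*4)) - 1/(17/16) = 136049/544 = 250.09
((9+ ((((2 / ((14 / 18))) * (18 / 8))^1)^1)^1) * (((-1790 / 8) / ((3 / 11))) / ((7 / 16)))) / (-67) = 1358610 / 3283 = 413.83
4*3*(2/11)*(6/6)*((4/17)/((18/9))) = 48/187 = 0.26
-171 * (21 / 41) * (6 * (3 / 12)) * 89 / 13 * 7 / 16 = -6711579 / 17056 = -393.50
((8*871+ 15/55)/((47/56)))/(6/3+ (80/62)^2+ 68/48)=49500602592/30296717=1633.86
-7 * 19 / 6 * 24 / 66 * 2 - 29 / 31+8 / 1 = -9265 / 1023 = -9.06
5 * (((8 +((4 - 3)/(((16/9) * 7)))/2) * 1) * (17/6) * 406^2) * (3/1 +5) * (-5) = -4506056975/6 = -751009495.83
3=3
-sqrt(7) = -2.65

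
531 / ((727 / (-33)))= -17523 / 727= -24.10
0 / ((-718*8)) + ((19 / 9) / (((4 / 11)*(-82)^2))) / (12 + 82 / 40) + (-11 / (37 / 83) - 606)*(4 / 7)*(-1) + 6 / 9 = 1590182793271 / 4404293964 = 361.05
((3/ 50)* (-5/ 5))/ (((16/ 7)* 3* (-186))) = 7/ 148800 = 0.00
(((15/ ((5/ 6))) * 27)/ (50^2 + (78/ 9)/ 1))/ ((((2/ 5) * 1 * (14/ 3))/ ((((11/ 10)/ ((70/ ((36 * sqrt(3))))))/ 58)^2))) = 64304361/ 2170972538000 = 0.00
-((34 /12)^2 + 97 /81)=-2989 /324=-9.23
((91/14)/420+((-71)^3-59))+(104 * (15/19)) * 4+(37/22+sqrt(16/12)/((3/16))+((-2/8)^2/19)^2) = -38174652633629/106740480+32 * sqrt(3)/9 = -357633.72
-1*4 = -4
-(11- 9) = -2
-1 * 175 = -175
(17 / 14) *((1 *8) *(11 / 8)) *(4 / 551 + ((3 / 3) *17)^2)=4254063 / 1102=3860.31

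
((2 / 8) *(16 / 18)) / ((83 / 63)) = 14 / 83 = 0.17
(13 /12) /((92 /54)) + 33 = 6189 /184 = 33.64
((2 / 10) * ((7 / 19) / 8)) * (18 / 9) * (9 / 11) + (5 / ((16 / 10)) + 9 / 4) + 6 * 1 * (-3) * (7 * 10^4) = -10533554939 / 8360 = -1259994.61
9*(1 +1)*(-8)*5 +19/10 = -718.10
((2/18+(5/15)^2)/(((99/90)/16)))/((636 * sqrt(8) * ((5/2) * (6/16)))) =64 * sqrt(2)/47223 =0.00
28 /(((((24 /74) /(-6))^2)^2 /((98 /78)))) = 642837223 /156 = 4120751.43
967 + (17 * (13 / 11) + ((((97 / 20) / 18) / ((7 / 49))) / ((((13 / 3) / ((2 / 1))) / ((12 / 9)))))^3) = 2177232759479 / 2202217875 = 988.65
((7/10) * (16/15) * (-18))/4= -84/25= -3.36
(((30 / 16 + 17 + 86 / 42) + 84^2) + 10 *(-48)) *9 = 3324849 / 56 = 59372.30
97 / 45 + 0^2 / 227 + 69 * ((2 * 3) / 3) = 6307 / 45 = 140.16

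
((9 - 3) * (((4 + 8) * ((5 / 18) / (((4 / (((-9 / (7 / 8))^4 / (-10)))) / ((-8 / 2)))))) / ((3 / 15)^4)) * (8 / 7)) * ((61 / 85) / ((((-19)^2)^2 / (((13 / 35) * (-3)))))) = -25573161369600 / 260646300593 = -98.11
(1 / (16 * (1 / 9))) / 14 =9 / 224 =0.04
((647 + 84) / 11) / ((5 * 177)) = 0.08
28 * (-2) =-56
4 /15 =0.27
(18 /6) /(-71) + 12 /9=275 /213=1.29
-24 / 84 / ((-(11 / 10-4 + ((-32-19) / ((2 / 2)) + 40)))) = -0.02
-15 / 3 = -5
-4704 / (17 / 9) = -42336 / 17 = -2490.35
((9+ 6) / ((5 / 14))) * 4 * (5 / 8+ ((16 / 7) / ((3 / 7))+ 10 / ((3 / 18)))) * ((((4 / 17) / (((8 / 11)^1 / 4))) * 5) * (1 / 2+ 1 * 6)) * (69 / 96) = 182227045 / 544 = 334976.19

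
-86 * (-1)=86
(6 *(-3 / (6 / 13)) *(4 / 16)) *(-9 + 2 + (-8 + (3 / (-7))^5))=2460393 / 16807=146.39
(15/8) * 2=15/4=3.75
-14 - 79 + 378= 285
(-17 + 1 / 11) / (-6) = 31 / 11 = 2.82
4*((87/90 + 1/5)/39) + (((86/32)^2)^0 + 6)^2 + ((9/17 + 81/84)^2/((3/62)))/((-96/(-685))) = 160385716007/424150272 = 378.13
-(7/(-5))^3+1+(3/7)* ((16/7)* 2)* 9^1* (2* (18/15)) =46.06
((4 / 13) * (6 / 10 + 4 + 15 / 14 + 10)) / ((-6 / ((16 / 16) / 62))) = -1097 / 84630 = -0.01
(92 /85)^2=8464 /7225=1.17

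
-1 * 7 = -7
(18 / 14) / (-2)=-9 / 14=-0.64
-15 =-15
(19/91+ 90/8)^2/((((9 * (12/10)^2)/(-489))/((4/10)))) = -14178751415/7154784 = -1981.72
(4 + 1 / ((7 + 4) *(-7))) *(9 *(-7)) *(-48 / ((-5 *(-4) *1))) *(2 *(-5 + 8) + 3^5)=8255844 / 55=150106.25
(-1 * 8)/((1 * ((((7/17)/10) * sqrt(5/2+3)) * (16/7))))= -85 * sqrt(22)/11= -36.24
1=1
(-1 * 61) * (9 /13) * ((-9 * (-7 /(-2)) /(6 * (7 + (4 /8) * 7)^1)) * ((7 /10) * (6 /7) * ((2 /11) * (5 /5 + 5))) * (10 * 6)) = 118584 /143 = 829.26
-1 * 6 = -6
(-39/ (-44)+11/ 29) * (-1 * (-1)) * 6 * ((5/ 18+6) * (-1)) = -182495/ 3828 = -47.67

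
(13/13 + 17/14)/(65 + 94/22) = 341/10668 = 0.03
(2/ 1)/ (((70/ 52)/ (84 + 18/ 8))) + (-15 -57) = 393/ 7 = 56.14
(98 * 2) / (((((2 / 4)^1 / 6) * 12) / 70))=13720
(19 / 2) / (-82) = -19 / 164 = -0.12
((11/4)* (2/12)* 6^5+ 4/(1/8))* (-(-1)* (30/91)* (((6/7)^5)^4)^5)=70480013103187649349710946021011277679547063485822371542066603731941351622579322880/294337362375852977212362946988119729788005491100320911484984475156643922826960453460091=0.00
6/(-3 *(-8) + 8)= 3/16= 0.19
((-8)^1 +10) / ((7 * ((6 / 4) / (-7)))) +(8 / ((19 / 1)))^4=-508996 / 390963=-1.30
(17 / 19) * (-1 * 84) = -1428 / 19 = -75.16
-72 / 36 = -2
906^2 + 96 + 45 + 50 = 821027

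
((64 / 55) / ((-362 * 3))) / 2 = -0.00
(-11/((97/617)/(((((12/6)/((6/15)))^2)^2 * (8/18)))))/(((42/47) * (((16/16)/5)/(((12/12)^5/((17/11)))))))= -21930493750/311661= -70366.50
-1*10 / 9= -10 / 9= -1.11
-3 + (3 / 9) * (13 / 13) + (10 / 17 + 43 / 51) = -21 / 17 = -1.24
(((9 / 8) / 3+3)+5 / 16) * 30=885 / 8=110.62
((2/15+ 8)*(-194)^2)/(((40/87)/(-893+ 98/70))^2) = 7194666888873207/6250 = 1151146702219.71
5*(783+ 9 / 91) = 356310 / 91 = 3915.49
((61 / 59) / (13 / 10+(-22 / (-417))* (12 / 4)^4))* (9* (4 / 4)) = 12510 / 7493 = 1.67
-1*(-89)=89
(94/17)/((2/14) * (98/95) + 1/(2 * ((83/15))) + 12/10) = 1482380/385441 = 3.85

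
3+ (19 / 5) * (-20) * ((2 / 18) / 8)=35 / 18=1.94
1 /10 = 0.10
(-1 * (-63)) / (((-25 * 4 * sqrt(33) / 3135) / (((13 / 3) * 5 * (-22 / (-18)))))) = -19019 * sqrt(33) / 12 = -9104.65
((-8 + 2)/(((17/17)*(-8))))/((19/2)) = 3/38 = 0.08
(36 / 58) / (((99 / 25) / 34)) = 1700 / 319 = 5.33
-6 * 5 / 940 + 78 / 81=0.93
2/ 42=1/ 21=0.05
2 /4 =1 /2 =0.50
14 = 14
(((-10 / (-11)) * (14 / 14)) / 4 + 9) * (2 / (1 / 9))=1827 / 11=166.09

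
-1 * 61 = -61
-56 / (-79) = 56 / 79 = 0.71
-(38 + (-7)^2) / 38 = -87 / 38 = -2.29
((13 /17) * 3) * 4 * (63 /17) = 9828 /289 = 34.01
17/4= 4.25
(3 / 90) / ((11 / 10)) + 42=1387 / 33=42.03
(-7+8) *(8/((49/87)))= 696/49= 14.20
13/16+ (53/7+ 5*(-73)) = -39941/112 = -356.62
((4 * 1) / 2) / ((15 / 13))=26 / 15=1.73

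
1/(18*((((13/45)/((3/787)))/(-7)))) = -105/20462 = -0.01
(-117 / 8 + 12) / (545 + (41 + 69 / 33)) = -231 / 51752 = -0.00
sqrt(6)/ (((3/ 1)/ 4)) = 4*sqrt(6)/ 3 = 3.27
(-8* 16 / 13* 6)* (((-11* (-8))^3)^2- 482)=-27435564483072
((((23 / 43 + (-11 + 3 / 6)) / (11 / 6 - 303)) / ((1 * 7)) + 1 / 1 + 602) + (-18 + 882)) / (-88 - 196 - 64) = -66492845 / 15773303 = -4.22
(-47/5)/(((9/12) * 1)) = -188/15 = -12.53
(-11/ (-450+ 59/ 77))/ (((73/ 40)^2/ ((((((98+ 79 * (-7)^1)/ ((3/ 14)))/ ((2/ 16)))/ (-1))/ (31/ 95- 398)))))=-133893760000/ 426367870407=-0.31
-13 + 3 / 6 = -25 / 2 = -12.50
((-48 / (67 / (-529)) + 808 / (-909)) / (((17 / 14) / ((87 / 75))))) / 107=92564752 / 27421425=3.38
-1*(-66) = 66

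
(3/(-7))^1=-3/7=-0.43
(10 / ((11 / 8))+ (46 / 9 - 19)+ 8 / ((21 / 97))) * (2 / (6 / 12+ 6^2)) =84092 / 50589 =1.66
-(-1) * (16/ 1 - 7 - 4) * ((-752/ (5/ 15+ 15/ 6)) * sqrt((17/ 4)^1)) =-11280 * sqrt(17)/ 17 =-2735.80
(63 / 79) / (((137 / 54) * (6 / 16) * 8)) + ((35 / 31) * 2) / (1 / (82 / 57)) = 64127798 / 19124241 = 3.35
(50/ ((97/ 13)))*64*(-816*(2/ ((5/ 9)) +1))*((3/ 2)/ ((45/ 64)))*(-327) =108930072576/ 97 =1122990438.93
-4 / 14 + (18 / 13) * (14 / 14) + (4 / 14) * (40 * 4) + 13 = 5443 / 91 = 59.81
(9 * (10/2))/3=15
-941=-941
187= 187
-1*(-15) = 15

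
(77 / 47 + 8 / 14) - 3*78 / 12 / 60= 24803 / 13160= 1.88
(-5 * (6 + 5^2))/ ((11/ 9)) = -1395/ 11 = -126.82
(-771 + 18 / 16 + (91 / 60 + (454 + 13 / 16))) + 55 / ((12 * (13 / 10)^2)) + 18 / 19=-79603627 / 256880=-309.89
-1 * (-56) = 56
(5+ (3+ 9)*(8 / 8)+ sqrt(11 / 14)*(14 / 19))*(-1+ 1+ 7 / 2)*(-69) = -8211 / 2- 483*sqrt(154) / 38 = -4263.23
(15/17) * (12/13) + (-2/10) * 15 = -483/221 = -2.19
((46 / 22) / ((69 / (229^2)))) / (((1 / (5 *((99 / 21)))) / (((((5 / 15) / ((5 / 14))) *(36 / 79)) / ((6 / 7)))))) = 1468348 / 79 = 18586.68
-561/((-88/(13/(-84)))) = -221/224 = -0.99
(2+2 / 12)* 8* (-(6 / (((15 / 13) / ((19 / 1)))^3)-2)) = -1567082192 / 3375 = -464320.65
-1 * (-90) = 90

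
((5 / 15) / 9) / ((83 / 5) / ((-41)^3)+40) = 0.00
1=1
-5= -5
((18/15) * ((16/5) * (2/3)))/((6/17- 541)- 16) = -1088/236575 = -0.00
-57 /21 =-19 /7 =-2.71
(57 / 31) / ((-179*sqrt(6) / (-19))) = 361*sqrt(6) / 11098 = 0.08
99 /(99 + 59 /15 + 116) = 0.45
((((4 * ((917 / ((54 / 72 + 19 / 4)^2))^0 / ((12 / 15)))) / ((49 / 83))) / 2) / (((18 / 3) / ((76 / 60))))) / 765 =1577 / 1349460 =0.00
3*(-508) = -1524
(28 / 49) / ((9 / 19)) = 76 / 63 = 1.21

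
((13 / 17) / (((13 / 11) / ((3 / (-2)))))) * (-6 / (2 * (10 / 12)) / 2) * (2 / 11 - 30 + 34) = 621 / 85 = 7.31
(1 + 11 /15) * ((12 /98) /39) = 4 /735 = 0.01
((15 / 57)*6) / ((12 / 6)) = 15 / 19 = 0.79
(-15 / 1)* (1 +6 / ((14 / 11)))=-600 / 7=-85.71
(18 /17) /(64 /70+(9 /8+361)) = 0.00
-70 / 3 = -23.33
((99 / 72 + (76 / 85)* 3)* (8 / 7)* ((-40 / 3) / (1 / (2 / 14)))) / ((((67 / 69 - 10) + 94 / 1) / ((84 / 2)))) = -4.37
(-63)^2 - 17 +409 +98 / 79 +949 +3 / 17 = 7133233 / 1343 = 5311.42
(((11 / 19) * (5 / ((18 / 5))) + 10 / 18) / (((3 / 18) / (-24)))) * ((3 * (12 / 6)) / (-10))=2232 / 19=117.47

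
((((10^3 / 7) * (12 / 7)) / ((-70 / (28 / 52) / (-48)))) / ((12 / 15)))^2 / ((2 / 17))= 44064000000 / 405769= 108593.81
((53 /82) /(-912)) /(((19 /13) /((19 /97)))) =-689 /7254048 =-0.00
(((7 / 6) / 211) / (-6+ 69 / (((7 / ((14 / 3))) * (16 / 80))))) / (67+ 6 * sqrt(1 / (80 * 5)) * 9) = 5 / 14118432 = 0.00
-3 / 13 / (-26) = 3 / 338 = 0.01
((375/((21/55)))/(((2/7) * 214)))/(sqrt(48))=6875 * sqrt(3)/5136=2.32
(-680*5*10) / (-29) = 34000 / 29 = 1172.41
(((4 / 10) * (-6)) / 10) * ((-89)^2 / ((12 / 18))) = -71289 / 25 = -2851.56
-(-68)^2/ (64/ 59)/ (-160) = 26.64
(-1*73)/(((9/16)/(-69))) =26864/3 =8954.67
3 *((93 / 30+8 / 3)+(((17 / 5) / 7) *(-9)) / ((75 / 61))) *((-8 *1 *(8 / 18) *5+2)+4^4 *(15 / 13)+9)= 30153931 / 15750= 1914.54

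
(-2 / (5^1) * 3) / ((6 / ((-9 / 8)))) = 9 / 40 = 0.22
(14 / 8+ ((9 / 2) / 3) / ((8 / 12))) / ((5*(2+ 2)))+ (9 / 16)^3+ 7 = 151101 / 20480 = 7.38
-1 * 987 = -987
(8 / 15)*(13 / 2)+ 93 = 1447 / 15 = 96.47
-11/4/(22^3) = -1/3872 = -0.00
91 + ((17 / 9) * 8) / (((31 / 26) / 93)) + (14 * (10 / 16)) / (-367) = 1269.64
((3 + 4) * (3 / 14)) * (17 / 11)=2.32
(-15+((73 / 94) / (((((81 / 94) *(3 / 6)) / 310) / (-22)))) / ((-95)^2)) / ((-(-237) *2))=-2392219 / 69301170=-0.03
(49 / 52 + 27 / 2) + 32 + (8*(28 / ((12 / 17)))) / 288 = 16688 / 351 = 47.54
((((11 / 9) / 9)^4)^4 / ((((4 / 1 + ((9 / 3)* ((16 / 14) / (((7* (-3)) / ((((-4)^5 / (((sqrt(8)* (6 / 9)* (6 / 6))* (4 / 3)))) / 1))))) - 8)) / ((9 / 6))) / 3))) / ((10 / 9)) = 110325301402436758561 / 2242156534785397453574342304421948080 + 9006147053260143556* sqrt(2) / 15570531491565260094266266002930195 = 0.00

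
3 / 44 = 0.07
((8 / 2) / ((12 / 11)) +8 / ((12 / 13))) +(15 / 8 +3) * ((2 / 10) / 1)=1597 / 120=13.31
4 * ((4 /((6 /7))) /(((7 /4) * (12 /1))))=8 /9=0.89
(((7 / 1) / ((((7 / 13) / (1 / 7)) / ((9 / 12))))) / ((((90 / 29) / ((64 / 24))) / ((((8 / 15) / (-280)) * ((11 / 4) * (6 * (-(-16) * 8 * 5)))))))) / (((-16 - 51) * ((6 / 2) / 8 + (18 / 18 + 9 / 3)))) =2123264 / 25853625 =0.08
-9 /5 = -1.80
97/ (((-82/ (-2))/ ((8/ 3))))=6.31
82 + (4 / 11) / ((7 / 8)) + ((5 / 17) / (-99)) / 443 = 430125499 / 5218983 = 82.42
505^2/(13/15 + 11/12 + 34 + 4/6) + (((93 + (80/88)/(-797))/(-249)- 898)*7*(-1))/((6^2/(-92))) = -4813614806585/530464869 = -9074.33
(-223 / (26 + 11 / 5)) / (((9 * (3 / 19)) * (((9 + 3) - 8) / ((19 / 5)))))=-80503 / 15228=-5.29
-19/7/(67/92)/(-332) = 437/38927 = 0.01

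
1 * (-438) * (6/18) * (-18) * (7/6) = 3066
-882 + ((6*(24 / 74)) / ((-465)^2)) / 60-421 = -17374039123 / 13333875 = -1303.00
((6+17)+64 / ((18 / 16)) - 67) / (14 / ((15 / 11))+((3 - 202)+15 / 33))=-3190 / 46599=-0.07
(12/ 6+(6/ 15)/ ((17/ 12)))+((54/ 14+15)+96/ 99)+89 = 2181629/ 19635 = 111.11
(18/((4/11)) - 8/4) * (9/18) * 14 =665/2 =332.50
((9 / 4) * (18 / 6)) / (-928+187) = -9 / 988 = -0.01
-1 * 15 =-15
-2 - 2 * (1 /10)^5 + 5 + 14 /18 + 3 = 3049991 /450000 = 6.78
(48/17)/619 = 48/10523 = 0.00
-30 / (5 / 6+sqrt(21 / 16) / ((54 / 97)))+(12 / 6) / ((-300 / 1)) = 58264937 / 8259450 - 209520*sqrt(21) / 55063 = -10.38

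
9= 9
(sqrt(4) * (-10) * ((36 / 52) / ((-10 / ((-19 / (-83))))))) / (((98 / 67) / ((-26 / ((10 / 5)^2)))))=-11457 / 8134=-1.41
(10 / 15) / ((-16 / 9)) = -3 / 8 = -0.38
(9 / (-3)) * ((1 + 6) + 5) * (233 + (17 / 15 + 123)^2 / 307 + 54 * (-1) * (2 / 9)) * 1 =-74930476 / 7675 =-9762.93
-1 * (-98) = 98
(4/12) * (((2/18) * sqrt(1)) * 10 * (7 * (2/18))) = 70/243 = 0.29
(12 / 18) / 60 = 1 / 90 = 0.01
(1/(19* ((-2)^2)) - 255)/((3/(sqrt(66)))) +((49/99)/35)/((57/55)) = 7/513 - 19379* sqrt(66)/228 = -690.49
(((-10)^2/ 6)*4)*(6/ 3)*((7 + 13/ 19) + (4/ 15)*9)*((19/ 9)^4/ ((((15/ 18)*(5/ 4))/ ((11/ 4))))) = 2312964544/ 32805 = 70506.46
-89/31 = -2.87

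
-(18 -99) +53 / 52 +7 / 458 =976867 / 11908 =82.03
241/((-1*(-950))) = 241/950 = 0.25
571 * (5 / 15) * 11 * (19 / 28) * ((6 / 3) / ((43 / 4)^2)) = 954712 / 38829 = 24.59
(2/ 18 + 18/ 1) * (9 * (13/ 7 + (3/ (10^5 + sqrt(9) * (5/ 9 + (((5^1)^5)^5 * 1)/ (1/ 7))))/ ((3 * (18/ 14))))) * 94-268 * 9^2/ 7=714049637317668880246907/ 28163194656372520320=25354.00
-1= -1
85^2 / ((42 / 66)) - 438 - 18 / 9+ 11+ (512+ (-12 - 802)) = 74358 / 7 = 10622.57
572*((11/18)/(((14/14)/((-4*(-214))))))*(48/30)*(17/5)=366244736/225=1627754.38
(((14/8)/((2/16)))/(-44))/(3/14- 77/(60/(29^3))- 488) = 1470/146855951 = 0.00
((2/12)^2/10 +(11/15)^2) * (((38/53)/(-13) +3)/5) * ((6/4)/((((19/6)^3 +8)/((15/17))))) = 53303859/5028976550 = 0.01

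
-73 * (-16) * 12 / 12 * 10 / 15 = 2336 / 3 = 778.67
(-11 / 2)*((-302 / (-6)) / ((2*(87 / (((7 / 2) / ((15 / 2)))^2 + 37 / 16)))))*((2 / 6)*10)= -13.42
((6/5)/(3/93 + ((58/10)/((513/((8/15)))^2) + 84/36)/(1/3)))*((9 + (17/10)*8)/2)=41484645315/21514123286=1.93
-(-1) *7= 7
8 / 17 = 0.47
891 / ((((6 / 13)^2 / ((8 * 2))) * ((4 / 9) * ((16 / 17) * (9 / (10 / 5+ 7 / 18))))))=1358929 / 32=42466.53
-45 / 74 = -0.61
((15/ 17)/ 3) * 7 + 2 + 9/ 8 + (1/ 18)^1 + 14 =23549/ 1224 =19.24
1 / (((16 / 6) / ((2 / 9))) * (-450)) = -1 / 5400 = -0.00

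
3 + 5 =8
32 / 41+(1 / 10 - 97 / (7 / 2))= -77013 / 2870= -26.83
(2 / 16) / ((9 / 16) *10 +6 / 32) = 2 / 93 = 0.02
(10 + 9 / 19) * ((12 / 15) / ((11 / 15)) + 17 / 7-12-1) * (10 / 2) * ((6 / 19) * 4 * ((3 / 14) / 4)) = -33.60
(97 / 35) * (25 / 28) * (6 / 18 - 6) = -8245 / 588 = -14.02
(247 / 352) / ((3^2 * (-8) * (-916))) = 247 / 23215104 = 0.00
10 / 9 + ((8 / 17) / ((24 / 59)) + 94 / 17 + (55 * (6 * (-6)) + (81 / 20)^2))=-119694967 / 61200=-1955.80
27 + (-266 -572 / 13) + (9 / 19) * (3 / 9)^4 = -48392 / 171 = -282.99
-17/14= -1.21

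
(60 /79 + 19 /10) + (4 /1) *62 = 198021 /790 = 250.66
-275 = -275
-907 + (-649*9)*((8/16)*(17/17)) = -7655/2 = -3827.50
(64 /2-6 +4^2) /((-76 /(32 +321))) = -7413 /38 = -195.08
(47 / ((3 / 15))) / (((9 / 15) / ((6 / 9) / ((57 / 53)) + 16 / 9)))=939.08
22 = 22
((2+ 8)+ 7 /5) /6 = 19 /10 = 1.90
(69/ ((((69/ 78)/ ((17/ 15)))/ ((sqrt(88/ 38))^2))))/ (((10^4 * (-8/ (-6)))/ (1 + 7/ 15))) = 0.02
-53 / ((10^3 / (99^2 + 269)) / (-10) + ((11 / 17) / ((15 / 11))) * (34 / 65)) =-52036725 / 233944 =-222.43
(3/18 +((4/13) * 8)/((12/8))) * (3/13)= 141/338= 0.42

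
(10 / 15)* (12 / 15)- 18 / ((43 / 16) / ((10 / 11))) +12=45724 / 7095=6.44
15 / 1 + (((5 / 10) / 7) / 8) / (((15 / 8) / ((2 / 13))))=20476 / 1365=15.00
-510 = -510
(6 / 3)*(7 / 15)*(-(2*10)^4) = -448000 / 3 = -149333.33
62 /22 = 31 /11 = 2.82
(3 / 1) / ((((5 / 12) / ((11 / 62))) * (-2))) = -99 / 155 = -0.64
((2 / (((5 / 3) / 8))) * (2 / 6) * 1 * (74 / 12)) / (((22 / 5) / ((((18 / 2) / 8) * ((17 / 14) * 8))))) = 3774 / 77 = 49.01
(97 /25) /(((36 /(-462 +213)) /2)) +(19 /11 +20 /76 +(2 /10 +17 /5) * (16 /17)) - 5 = -28403393 /532950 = -53.29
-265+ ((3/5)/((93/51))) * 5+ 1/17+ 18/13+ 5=-1760100/6851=-256.91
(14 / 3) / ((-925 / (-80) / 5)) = 224 / 111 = 2.02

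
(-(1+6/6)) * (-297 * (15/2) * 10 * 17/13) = 757350/13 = 58257.69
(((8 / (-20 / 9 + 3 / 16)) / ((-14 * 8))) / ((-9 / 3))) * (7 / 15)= -8 / 1465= -0.01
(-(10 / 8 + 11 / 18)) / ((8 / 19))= -1273 / 288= -4.42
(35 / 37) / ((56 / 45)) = 225 / 296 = 0.76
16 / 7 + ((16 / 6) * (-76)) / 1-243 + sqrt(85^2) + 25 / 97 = -729497 / 2037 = -358.12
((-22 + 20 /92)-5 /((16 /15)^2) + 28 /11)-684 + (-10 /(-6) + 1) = -136977523 /194304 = -704.97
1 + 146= 147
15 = 15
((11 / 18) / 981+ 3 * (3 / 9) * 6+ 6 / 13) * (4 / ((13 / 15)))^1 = 14834150 / 497367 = 29.83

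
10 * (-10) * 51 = -5100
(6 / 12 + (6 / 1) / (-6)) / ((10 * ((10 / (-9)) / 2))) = 9 / 100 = 0.09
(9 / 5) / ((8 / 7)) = 63 / 40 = 1.58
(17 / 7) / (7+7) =17 / 98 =0.17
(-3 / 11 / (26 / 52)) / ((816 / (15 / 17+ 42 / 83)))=-0.00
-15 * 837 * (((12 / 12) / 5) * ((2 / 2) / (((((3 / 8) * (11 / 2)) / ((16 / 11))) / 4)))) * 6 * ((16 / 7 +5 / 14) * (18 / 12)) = -142705152 / 847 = -168483.06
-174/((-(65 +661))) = 29/121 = 0.24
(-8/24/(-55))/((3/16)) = 16/495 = 0.03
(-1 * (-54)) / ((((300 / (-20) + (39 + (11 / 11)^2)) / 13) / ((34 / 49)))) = 23868 / 1225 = 19.48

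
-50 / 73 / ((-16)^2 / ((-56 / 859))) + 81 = 81268447 / 1003312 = 81.00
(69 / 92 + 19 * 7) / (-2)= -535 / 8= -66.88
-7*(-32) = 224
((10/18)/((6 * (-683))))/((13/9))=-5/53274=-0.00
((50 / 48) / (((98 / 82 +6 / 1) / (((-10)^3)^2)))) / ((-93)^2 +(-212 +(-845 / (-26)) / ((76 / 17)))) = 3895000000 / 227184633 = 17.14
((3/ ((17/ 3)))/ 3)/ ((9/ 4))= 4/ 51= 0.08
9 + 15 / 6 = 23 / 2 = 11.50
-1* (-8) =8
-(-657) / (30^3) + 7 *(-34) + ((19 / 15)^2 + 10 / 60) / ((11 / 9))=-7805377 / 33000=-236.53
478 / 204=239 / 102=2.34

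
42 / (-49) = -6 / 7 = -0.86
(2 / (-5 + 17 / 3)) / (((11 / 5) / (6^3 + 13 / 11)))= 35835 / 121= 296.16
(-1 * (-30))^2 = 900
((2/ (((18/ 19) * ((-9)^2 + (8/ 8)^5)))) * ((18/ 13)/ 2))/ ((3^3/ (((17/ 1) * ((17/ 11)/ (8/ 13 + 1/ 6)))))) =5491/ 247599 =0.02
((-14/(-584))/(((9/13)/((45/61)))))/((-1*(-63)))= 65/160308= 0.00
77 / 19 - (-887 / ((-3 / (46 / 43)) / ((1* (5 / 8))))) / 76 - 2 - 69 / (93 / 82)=-74628155 / 1215696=-61.39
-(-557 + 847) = -290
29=29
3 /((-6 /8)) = -4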